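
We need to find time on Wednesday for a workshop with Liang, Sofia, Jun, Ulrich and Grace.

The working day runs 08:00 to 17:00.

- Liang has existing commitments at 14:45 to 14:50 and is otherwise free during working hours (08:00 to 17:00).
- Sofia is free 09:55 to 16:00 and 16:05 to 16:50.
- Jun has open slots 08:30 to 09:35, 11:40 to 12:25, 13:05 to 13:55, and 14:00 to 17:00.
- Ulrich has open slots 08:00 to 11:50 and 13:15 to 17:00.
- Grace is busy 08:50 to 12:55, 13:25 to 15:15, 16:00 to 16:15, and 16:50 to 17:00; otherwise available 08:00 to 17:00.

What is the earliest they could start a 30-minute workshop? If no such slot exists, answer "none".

Liang free within 08:00–17:00: 08:00–14:45, 14:50–17:00.
Grace free within 08:00–17:00: 08:00–08:50, 12:55–13:25, 15:15–16:00, 16:15–16:50.
Liang ∩ Sofia: 09:55–14:45, 14:50–16:00, 16:05–16:50.
Liang ∩ Sofia ∩ Jun: 11:40–12:25, 13:05–13:55, 14:00–14:45, 14:50–16:00, 16:05–16:50.
Liang ∩ Sofia ∩ Jun ∩ Ulrich: 11:40–11:50, 13:15–13:55, 14:00–14:45, 14:50–16:00, 16:05–16:50.
Liang ∩ Sofia ∩ Jun ∩ Ulrich ∩ Grace: 13:15–13:25, 15:15–16:00, 16:15–16:50.
Windows ≥ 30 min: 15:15–16:00, 16:15–16:50.
Earliest such window starts at 15:15.

15:15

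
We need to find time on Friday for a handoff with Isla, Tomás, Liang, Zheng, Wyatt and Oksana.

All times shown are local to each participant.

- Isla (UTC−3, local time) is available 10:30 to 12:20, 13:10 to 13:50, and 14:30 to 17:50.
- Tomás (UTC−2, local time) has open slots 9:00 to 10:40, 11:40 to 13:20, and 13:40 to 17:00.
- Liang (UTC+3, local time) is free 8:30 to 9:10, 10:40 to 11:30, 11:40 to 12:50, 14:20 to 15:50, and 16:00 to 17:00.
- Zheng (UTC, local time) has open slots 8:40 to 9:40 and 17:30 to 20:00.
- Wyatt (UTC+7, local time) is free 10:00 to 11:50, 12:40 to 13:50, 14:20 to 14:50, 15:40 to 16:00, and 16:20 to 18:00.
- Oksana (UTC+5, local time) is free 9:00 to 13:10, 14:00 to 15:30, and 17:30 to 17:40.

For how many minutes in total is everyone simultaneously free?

0 minutes

Isla → UTC: 13:30–15:20, 16:10–16:50, 17:30–20:50.
Tomás → UTC: 11:00–12:40, 13:40–15:20, 15:40–19:00.
Liang → UTC: 05:30–06:10, 07:40–08:30, 08:40–09:50, 11:20–12:50, 13:00–14:00.
Zheng → UTC: 08:40–09:40, 17:30–20:00.
Wyatt → UTC: 03:00–04:50, 05:40–06:50, 07:20–07:50, 08:40–09:00, 09:20–11:00.
Oksana → UTC: 04:00–08:10, 09:00–10:30, 12:30–12:40.
Isla ∩ Tomás: 13:40–15:20, 16:10–16:50, 17:30–19:00.
Isla ∩ Tomás ∩ Liang: 13:40–14:00.
Isla ∩ Tomás ∩ Liang ∩ Zheng: (none).
Isla ∩ Tomás ∩ Liang ∩ Zheng ∩ Wyatt: (none).
Isla ∩ Tomás ∩ Liang ∩ Zheng ∩ Wyatt ∩ Oksana: (none).
Total common minutes: 0.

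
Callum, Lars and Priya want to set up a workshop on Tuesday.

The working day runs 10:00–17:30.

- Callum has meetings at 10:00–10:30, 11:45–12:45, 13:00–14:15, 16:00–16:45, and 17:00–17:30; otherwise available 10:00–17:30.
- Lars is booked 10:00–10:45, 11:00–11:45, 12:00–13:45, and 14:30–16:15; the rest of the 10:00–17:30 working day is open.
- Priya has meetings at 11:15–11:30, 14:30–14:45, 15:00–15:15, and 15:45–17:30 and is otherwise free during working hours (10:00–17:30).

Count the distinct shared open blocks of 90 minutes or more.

0

Callum free within 10:00–17:30: 10:30–11:45, 12:45–13:00, 14:15–16:00, 16:45–17:00.
Lars free within 10:00–17:30: 10:45–11:00, 11:45–12:00, 13:45–14:30, 16:15–17:30.
Priya free within 10:00–17:30: 10:00–11:15, 11:30–14:30, 14:45–15:00, 15:15–15:45.
Callum ∩ Lars: 10:45–11:00, 14:15–14:30, 16:45–17:00.
Callum ∩ Lars ∩ Priya: 10:45–11:00, 14:15–14:30.
Windows ≥ 90 min: (none).
That's 0 windows.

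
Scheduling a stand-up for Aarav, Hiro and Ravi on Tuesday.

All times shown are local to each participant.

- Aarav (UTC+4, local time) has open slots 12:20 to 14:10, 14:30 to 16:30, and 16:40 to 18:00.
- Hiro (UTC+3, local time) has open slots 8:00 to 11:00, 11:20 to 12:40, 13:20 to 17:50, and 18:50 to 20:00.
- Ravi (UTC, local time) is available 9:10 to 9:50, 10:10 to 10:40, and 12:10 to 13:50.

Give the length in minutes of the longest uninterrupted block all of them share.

Aarav → UTC: 08:20–10:10, 10:30–12:30, 12:40–14:00.
Hiro → UTC: 05:00–08:00, 08:20–09:40, 10:20–14:50, 15:50–17:00.
Ravi → UTC: 09:10–09:50, 10:10–10:40, 12:10–13:50.
Aarav ∩ Hiro: 08:20–09:40, 10:30–12:30, 12:40–14:00.
Aarav ∩ Hiro ∩ Ravi: 09:10–09:40, 10:30–10:40, 12:10–12:30, 12:40–13:50.
Common window lengths: 30, 10, 20, 70 min; longest is 70.

70 minutes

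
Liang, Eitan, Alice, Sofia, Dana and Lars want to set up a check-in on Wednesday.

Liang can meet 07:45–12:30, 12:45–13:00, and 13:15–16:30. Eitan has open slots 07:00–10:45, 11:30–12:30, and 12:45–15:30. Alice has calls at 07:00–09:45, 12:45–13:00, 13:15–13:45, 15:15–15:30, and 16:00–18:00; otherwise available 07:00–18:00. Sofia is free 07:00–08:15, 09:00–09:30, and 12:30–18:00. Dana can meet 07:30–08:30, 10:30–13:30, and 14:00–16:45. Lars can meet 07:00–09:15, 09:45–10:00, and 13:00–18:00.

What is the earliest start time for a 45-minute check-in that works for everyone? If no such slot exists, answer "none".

Alice free within 07:00–18:00: 09:45–12:45, 13:00–13:15, 13:45–15:15, 15:30–16:00.
Liang ∩ Eitan: 07:45–10:45, 11:30–12:30, 12:45–13:00, 13:15–15:30.
Liang ∩ Eitan ∩ Alice: 09:45–10:45, 11:30–12:30, 13:45–15:15.
Liang ∩ Eitan ∩ Alice ∩ Sofia: 13:45–15:15.
Liang ∩ Eitan ∩ Alice ∩ Sofia ∩ Dana: 14:00–15:15.
Liang ∩ Eitan ∩ Alice ∩ Sofia ∩ Dana ∩ Lars: 14:00–15:15.
Windows ≥ 45 min: 14:00–15:15.
Earliest such window starts at 14:00.

14:00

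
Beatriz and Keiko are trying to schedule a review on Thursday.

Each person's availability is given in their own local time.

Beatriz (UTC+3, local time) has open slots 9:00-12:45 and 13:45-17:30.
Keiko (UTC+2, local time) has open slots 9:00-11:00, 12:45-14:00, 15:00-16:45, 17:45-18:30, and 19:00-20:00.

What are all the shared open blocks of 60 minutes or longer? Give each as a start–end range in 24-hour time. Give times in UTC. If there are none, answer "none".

07:00–09:00, 10:45–12:00, 13:00–14:30

Beatriz → UTC: 06:00–09:45, 10:45–14:30.
Keiko → UTC: 07:00–09:00, 10:45–12:00, 13:00–14:45, 15:45–16:30, 17:00–18:00.
Beatriz ∩ Keiko: 07:00–09:00, 10:45–12:00, 13:00–14:30.
Windows ≥ 60 min: 07:00–09:00, 10:45–12:00, 13:00–14:30.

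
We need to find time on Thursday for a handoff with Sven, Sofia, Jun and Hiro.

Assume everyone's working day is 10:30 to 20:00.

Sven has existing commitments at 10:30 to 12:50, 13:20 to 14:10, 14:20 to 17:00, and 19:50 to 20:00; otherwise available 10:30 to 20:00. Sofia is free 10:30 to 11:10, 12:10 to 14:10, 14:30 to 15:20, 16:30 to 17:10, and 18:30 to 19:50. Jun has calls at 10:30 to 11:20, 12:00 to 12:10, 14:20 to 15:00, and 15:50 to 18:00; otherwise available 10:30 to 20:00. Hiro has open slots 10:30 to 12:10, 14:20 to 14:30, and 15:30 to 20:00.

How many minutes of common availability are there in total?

80 minutes

Sven free within 10:30–20:00: 12:50–13:20, 14:10–14:20, 17:00–19:50.
Jun free within 10:30–20:00: 11:20–12:00, 12:10–14:20, 15:00–15:50, 18:00–20:00.
Sven ∩ Sofia: 12:50–13:20, 17:00–17:10, 18:30–19:50.
Sven ∩ Sofia ∩ Jun: 12:50–13:20, 18:30–19:50.
Sven ∩ Sofia ∩ Jun ∩ Hiro: 18:30–19:50.
Total common minutes: 80.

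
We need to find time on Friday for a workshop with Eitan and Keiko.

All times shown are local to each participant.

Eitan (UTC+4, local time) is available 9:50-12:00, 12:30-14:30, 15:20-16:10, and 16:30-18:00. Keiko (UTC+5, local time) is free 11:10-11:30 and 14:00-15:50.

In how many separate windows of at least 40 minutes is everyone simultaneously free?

Eitan → UTC: 05:50–08:00, 08:30–10:30, 11:20–12:10, 12:30–14:00.
Keiko → UTC: 06:10–06:30, 09:00–10:50.
Eitan ∩ Keiko: 06:10–06:30, 09:00–10:30.
Windows ≥ 40 min: 09:00–10:30.
That's 1 window.

1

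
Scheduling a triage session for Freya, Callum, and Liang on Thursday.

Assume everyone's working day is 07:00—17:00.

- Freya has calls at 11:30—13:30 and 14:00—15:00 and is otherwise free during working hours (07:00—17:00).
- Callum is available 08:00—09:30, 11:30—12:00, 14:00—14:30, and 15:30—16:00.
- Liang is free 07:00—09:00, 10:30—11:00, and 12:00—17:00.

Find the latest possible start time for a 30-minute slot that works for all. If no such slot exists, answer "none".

Freya free within 07:00–17:00: 07:00–11:30, 13:30–14:00, 15:00–17:00.
Freya ∩ Callum: 08:00–09:30, 15:30–16:00.
Freya ∩ Callum ∩ Liang: 08:00–09:00, 15:30–16:00.
Windows ≥ 30 min: 08:00–09:00, 15:30–16:00.
Latest start in the last window 15:30–16:00 is 16:00 − 30 min = 15:30.

15:30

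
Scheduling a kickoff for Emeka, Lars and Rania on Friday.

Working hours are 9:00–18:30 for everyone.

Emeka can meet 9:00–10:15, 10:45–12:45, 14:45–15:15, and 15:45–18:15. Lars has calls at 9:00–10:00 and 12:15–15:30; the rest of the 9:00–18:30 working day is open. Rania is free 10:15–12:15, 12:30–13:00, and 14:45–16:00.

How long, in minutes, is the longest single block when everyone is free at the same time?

90 minutes

Lars free within 09:00–18:30: 10:00–12:15, 15:30–18:30.
Emeka ∩ Lars: 10:00–10:15, 10:45–12:15, 15:45–18:15.
Emeka ∩ Lars ∩ Rania: 10:45–12:15, 15:45–16:00.
Common window lengths: 90, 15 min; longest is 90.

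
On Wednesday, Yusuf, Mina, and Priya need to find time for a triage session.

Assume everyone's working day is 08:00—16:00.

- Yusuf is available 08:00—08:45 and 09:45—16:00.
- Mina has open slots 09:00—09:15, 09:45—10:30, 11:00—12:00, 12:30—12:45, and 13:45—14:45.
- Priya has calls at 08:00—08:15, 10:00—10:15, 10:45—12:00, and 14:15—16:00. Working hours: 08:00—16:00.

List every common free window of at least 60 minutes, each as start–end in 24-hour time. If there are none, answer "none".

none

Priya free within 08:00–16:00: 08:15–10:00, 10:15–10:45, 12:00–14:15.
Yusuf ∩ Mina: 09:45–10:30, 11:00–12:00, 12:30–12:45, 13:45–14:45.
Yusuf ∩ Mina ∩ Priya: 09:45–10:00, 10:15–10:30, 12:30–12:45, 13:45–14:15.
Windows ≥ 60 min: (none).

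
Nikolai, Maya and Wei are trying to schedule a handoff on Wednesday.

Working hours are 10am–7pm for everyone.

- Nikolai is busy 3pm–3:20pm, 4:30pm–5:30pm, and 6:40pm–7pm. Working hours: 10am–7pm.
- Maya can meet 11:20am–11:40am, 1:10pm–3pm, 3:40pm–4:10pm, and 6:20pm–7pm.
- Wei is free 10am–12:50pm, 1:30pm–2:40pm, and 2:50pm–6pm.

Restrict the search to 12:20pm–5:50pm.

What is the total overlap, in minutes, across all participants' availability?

Nikolai free within 10:00–19:00: 10:00–15:00, 15:20–16:30, 17:30–18:40.
Nikolai ∩ Maya: 11:20–11:40, 13:10–15:00, 15:40–16:10, 18:20–18:40.
Nikolai ∩ Maya ∩ Wei: 11:20–11:40, 13:30–14:40, 14:50–15:00, 15:40–16:10.
Restricted to 12:20–17:50: 13:30–14:40, 14:50–15:00, 15:40–16:10.
Total common minutes: 70 + 10 + 30 = 110.

110 minutes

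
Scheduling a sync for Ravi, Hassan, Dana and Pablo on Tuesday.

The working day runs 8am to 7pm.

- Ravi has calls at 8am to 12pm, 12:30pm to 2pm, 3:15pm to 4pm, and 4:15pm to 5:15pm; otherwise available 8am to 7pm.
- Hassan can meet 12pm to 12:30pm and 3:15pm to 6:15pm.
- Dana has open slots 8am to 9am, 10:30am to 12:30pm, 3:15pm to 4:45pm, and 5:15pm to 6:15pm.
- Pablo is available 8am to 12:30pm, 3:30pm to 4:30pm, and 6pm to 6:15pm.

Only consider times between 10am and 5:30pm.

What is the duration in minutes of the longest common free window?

30 minutes

Ravi free within 08:00–19:00: 12:00–12:30, 14:00–15:15, 16:00–16:15, 17:15–19:00.
Ravi ∩ Hassan: 12:00–12:30, 16:00–16:15, 17:15–18:15.
Ravi ∩ Hassan ∩ Dana: 12:00–12:30, 16:00–16:15, 17:15–18:15.
Ravi ∩ Hassan ∩ Dana ∩ Pablo: 12:00–12:30, 16:00–16:15, 18:00–18:15.
Restricted to 10:00–17:30: 12:00–12:30, 16:00–16:15.
Common window lengths: 30, 15 min; longest is 30.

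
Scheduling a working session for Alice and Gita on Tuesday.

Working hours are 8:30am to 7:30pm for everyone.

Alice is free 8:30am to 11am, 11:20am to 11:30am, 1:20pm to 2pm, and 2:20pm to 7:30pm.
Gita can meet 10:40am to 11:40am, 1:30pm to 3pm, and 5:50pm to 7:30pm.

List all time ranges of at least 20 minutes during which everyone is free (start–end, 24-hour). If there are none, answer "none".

Alice ∩ Gita: 10:40–11:00, 11:20–11:30, 13:30–14:00, 14:20–15:00, 17:50–19:30.
Windows ≥ 20 min: 10:40–11:00, 13:30–14:00, 14:20–15:00, 17:50–19:30.

10:40–11:00, 13:30–14:00, 14:20–15:00, 17:50–19:30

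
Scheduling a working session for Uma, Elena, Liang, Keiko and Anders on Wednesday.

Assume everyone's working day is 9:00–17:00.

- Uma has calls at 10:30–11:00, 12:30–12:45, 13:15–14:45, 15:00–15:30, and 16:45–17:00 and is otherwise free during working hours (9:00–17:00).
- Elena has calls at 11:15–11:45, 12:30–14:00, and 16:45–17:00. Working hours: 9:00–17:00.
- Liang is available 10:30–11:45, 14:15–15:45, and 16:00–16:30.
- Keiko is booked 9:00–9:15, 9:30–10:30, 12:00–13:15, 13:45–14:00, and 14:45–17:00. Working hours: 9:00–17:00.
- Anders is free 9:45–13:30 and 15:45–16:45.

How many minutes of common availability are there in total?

Uma free within 09:00–17:00: 09:00–10:30, 11:00–12:30, 12:45–13:15, 14:45–15:00, 15:30–16:45.
Elena free within 09:00–17:00: 09:00–11:15, 11:45–12:30, 14:00–16:45.
Keiko free within 09:00–17:00: 09:15–09:30, 10:30–12:00, 13:15–13:45, 14:00–14:45.
Uma ∩ Elena: 09:00–10:30, 11:00–11:15, 11:45–12:30, 14:45–15:00, 15:30–16:45.
Uma ∩ Elena ∩ Liang: 11:00–11:15, 14:45–15:00, 15:30–15:45, 16:00–16:30.
Uma ∩ Elena ∩ Liang ∩ Keiko: 11:00–11:15.
Uma ∩ Elena ∩ Liang ∩ Keiko ∩ Anders: 11:00–11:15.
Total common minutes: 15.

15 minutes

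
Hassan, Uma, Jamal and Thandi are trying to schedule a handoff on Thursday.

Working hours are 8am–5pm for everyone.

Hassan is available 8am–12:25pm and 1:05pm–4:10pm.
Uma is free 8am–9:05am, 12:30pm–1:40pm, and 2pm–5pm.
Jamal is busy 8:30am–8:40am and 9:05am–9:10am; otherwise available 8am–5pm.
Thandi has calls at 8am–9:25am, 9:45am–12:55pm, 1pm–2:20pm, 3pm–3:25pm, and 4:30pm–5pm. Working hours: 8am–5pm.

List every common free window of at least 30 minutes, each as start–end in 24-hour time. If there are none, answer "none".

14:20–15:00, 15:25–16:10

Jamal free within 08:00–17:00: 08:00–08:30, 08:40–09:05, 09:10–17:00.
Thandi free within 08:00–17:00: 09:25–09:45, 12:55–13:00, 14:20–15:00, 15:25–16:30.
Hassan ∩ Uma: 08:00–09:05, 13:05–13:40, 14:00–16:10.
Hassan ∩ Uma ∩ Jamal: 08:00–08:30, 08:40–09:05, 13:05–13:40, 14:00–16:10.
Hassan ∩ Uma ∩ Jamal ∩ Thandi: 14:20–15:00, 15:25–16:10.
Windows ≥ 30 min: 14:20–15:00, 15:25–16:10.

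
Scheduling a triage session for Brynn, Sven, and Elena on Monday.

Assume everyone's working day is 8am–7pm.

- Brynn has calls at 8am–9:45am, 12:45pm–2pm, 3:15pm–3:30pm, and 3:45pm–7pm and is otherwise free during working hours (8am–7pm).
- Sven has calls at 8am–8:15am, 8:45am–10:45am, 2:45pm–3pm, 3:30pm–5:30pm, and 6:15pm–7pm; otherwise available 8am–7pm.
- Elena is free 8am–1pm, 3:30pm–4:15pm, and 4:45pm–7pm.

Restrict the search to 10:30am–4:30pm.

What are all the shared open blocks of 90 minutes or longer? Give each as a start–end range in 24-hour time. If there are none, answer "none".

Brynn free within 08:00–19:00: 09:45–12:45, 14:00–15:15, 15:30–15:45.
Sven free within 08:00–19:00: 08:15–08:45, 10:45–14:45, 15:00–15:30, 17:30–18:15.
Brynn ∩ Sven: 10:45–12:45, 14:00–14:45, 15:00–15:15.
Brynn ∩ Sven ∩ Elena: 10:45–12:45.
Restricted to 10:30–16:30: 10:45–12:45.
Windows ≥ 90 min: 10:45–12:45.

10:45–12:45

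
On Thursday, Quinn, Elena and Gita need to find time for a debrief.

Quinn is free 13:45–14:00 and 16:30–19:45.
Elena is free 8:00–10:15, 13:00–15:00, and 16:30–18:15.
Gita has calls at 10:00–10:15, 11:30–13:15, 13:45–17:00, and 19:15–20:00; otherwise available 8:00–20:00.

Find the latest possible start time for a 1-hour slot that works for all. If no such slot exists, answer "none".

17:15

Gita free within 08:00–20:00: 08:00–10:00, 10:15–11:30, 13:15–13:45, 17:00–19:15.
Quinn ∩ Elena: 13:45–14:00, 16:30–18:15.
Quinn ∩ Elena ∩ Gita: 17:00–18:15.
Windows ≥ 60 min: 17:00–18:15.
Latest start in the last window 17:00–18:15 is 18:15 − 60 min = 17:15.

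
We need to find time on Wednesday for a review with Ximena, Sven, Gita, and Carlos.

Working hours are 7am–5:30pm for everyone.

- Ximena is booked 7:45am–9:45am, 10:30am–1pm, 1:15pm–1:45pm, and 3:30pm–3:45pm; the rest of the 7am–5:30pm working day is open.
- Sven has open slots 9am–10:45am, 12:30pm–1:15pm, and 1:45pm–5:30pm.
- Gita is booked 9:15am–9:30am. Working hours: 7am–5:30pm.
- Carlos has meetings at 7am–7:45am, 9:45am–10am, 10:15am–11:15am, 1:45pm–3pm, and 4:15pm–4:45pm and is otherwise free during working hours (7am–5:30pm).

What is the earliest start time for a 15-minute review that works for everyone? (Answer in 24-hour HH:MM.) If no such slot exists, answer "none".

Ximena free within 07:00–17:30: 07:00–07:45, 09:45–10:30, 13:00–13:15, 13:45–15:30, 15:45–17:30.
Gita free within 07:00–17:30: 07:00–09:15, 09:30–17:30.
Carlos free within 07:00–17:30: 07:45–09:45, 10:00–10:15, 11:15–13:45, 15:00–16:15, 16:45–17:30.
Ximena ∩ Sven: 09:45–10:30, 13:00–13:15, 13:45–15:30, 15:45–17:30.
Ximena ∩ Sven ∩ Gita: 09:45–10:30, 13:00–13:15, 13:45–15:30, 15:45–17:30.
Ximena ∩ Sven ∩ Gita ∩ Carlos: 10:00–10:15, 13:00–13:15, 15:00–15:30, 15:45–16:15, 16:45–17:30.
Windows ≥ 15 min: 10:00–10:15, 13:00–13:15, 15:00–15:30, 15:45–16:15, 16:45–17:30.
Earliest such window starts at 10:00.

10:00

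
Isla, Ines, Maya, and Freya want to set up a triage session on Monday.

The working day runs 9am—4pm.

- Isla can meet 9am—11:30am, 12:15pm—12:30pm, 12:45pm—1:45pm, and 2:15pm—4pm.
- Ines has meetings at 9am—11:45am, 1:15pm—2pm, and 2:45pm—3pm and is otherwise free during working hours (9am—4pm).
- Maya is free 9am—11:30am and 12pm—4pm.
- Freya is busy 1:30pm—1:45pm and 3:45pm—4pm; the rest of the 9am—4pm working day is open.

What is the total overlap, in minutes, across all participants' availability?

120 minutes

Ines free within 09:00–16:00: 11:45–13:15, 14:00–14:45, 15:00–16:00.
Freya free within 09:00–16:00: 09:00–13:30, 13:45–15:45.
Isla ∩ Ines: 12:15–12:30, 12:45–13:15, 14:15–14:45, 15:00–16:00.
Isla ∩ Ines ∩ Maya: 12:15–12:30, 12:45–13:15, 14:15–14:45, 15:00–16:00.
Isla ∩ Ines ∩ Maya ∩ Freya: 12:15–12:30, 12:45–13:15, 14:15–14:45, 15:00–15:45.
Total common minutes: 15 + 30 + 30 + 45 = 120.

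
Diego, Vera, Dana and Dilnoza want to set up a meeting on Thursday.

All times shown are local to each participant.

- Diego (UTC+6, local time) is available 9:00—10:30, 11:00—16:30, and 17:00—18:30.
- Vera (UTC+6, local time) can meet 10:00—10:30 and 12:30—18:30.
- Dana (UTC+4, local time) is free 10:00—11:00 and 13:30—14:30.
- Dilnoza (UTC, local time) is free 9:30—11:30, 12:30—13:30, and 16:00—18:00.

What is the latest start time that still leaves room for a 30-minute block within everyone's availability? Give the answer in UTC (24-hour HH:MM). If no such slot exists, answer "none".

10:00

Diego → UTC: 03:00–04:30, 05:00–10:30, 11:00–12:30.
Vera → UTC: 04:00–04:30, 06:30–12:30.
Dana → UTC: 06:00–07:00, 09:30–10:30.
Dilnoza → UTC: 09:30–11:30, 12:30–13:30, 16:00–18:00.
Diego ∩ Vera: 04:00–04:30, 06:30–10:30, 11:00–12:30.
Diego ∩ Vera ∩ Dana: 06:30–07:00, 09:30–10:30.
Diego ∩ Vera ∩ Dana ∩ Dilnoza: 09:30–10:30.
Windows ≥ 30 min: 09:30–10:30.
Latest start in the last window 09:30–10:30 is 10:30 − 30 min = 10:00.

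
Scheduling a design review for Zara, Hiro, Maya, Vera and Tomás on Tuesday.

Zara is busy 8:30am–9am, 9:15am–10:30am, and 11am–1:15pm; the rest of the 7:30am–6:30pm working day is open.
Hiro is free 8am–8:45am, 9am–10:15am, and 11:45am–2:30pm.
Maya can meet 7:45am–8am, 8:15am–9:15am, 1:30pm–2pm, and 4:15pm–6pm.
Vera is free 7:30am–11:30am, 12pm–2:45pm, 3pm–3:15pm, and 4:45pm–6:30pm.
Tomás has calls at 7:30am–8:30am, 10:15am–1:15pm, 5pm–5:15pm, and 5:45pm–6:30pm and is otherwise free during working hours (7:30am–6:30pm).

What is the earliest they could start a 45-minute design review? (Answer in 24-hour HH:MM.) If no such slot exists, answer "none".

Zara free within 07:30–18:30: 07:30–08:30, 09:00–09:15, 10:30–11:00, 13:15–18:30.
Tomás free within 07:30–18:30: 08:30–10:15, 13:15–17:00, 17:15–17:45.
Zara ∩ Hiro: 08:00–08:30, 09:00–09:15, 13:15–14:30.
Zara ∩ Hiro ∩ Maya: 08:15–08:30, 09:00–09:15, 13:30–14:00.
Zara ∩ Hiro ∩ Maya ∩ Vera: 08:15–08:30, 09:00–09:15, 13:30–14:00.
Zara ∩ Hiro ∩ Maya ∩ Vera ∩ Tomás: 09:00–09:15, 13:30–14:00.
Windows ≥ 45 min: (none).

none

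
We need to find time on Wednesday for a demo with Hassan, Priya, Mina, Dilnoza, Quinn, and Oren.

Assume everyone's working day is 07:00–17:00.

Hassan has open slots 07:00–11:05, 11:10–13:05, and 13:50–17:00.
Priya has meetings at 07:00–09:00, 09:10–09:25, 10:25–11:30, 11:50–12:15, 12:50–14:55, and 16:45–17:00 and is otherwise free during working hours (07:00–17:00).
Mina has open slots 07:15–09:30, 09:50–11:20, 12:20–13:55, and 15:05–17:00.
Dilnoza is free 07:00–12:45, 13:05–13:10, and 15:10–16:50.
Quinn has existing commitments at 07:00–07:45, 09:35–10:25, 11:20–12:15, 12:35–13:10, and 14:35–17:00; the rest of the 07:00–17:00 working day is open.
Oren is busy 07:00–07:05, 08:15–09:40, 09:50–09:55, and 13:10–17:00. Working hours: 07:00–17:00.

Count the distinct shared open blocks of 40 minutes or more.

Priya free within 07:00–17:00: 09:00–09:10, 09:25–10:25, 11:30–11:50, 12:15–12:50, 14:55–16:45.
Quinn free within 07:00–17:00: 07:45–09:35, 10:25–11:20, 12:15–12:35, 13:10–14:35.
Oren free within 07:00–17:00: 07:05–08:15, 09:40–09:50, 09:55–13:10.
Hassan ∩ Priya: 09:00–09:10, 09:25–10:25, 11:30–11:50, 12:15–12:50, 14:55–16:45.
Hassan ∩ Priya ∩ Mina: 09:00–09:10, 09:25–09:30, 09:50–10:25, 12:20–12:50, 15:05–16:45.
Hassan ∩ Priya ∩ Mina ∩ Dilnoza: 09:00–09:10, 09:25–09:30, 09:50–10:25, 12:20–12:45, 15:10–16:45.
Hassan ∩ Priya ∩ Mina ∩ Dilnoza ∩ Quinn: 09:00–09:10, 09:25–09:30, 12:20–12:35.
Hassan ∩ Priya ∩ Mina ∩ Dilnoza ∩ Quinn ∩ Oren: 12:20–12:35.
Windows ≥ 40 min: (none).
That's 0 windows.

0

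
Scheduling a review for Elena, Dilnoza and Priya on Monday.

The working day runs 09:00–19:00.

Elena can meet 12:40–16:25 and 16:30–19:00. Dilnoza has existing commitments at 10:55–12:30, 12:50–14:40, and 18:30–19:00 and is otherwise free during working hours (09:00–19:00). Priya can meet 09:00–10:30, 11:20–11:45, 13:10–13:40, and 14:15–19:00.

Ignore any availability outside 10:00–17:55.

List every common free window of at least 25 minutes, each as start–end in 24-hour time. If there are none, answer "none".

Dilnoza free within 09:00–19:00: 09:00–10:55, 12:30–12:50, 14:40–18:30.
Elena ∩ Dilnoza: 12:40–12:50, 14:40–16:25, 16:30–18:30.
Elena ∩ Dilnoza ∩ Priya: 14:40–16:25, 16:30–18:30.
Restricted to 10:00–17:55: 14:40–16:25, 16:30–17:55.
Windows ≥ 25 min: 14:40–16:25, 16:30–17:55.

14:40–16:25, 16:30–17:55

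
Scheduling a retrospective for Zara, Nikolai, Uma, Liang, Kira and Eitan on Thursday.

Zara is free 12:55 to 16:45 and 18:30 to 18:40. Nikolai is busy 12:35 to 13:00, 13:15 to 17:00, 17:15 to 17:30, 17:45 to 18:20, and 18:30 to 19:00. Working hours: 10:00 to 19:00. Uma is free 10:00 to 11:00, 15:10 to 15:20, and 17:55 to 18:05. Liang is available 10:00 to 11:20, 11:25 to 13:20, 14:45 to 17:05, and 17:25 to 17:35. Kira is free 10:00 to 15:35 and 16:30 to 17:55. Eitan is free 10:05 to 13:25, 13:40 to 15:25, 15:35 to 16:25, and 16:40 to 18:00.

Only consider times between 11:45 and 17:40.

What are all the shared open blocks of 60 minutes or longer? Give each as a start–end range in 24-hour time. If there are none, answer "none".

Nikolai free within 10:00–19:00: 10:00–12:35, 13:00–13:15, 17:00–17:15, 17:30–17:45, 18:20–18:30.
Zara ∩ Nikolai: 13:00–13:15.
Zara ∩ Nikolai ∩ Uma: (none).
Zara ∩ Nikolai ∩ Uma ∩ Liang: (none).
Zara ∩ Nikolai ∩ Uma ∩ Liang ∩ Kira: (none).
Zara ∩ Nikolai ∩ Uma ∩ Liang ∩ Kira ∩ Eitan: (none).
Restricted to 11:45–17:40: (none).
Windows ≥ 60 min: (none).

none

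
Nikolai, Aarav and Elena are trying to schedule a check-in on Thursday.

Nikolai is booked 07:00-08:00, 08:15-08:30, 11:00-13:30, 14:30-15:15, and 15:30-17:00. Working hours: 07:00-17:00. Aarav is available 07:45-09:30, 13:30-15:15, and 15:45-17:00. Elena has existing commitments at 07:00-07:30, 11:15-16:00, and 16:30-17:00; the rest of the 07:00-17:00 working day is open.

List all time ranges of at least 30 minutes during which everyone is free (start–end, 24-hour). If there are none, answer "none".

Nikolai free within 07:00–17:00: 08:00–08:15, 08:30–11:00, 13:30–14:30, 15:15–15:30.
Elena free within 07:00–17:00: 07:30–11:15, 16:00–16:30.
Nikolai ∩ Aarav: 08:00–08:15, 08:30–09:30, 13:30–14:30.
Nikolai ∩ Aarav ∩ Elena: 08:00–08:15, 08:30–09:30.
Windows ≥ 30 min: 08:30–09:30.

08:30–09:30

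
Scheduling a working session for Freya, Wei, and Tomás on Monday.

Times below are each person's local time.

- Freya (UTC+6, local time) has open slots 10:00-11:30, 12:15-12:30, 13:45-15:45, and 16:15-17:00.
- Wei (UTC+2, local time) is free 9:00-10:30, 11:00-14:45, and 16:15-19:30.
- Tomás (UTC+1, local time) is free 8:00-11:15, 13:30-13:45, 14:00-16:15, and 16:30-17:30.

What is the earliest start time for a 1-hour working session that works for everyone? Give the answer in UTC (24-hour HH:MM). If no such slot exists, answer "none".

Freya → UTC: 04:00–05:30, 06:15–06:30, 07:45–09:45, 10:15–11:00.
Wei → UTC: 07:00–08:30, 09:00–12:45, 14:15–17:30.
Tomás → UTC: 07:00–10:15, 12:30–12:45, 13:00–15:15, 15:30–16:30.
Freya ∩ Wei: 07:45–08:30, 09:00–09:45, 10:15–11:00.
Freya ∩ Wei ∩ Tomás: 07:45–08:30, 09:00–09:45.
Windows ≥ 60 min: (none).

none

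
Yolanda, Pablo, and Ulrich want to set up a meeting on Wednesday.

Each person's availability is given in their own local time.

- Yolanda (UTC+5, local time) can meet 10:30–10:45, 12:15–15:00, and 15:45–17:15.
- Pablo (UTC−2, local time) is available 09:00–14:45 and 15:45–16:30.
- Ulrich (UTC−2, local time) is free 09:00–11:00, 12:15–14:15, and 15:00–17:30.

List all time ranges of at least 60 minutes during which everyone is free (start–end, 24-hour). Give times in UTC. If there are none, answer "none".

11:00–12:15

Yolanda → UTC: 05:30–05:45, 07:15–10:00, 10:45–12:15.
Pablo → UTC: 11:00–16:45, 17:45–18:30.
Ulrich → UTC: 11:00–13:00, 14:15–16:15, 17:00–19:30.
Yolanda ∩ Pablo: 11:00–12:15.
Yolanda ∩ Pablo ∩ Ulrich: 11:00–12:15.
Windows ≥ 60 min: 11:00–12:15.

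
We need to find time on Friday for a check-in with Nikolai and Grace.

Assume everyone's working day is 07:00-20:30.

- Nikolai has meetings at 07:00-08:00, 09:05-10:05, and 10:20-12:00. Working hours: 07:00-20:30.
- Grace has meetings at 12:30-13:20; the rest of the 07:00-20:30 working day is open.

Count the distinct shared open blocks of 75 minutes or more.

1

Nikolai free within 07:00–20:30: 08:00–09:05, 10:05–10:20, 12:00–20:30.
Grace free within 07:00–20:30: 07:00–12:30, 13:20–20:30.
Nikolai ∩ Grace: 08:00–09:05, 10:05–10:20, 12:00–12:30, 13:20–20:30.
Windows ≥ 75 min: 13:20–20:30.
That's 1 window.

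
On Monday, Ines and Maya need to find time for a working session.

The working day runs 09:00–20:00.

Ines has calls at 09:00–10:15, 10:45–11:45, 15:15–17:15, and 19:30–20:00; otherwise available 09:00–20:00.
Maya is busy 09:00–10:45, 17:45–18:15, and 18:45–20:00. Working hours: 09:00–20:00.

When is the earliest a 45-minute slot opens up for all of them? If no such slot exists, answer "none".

11:45

Ines free within 09:00–20:00: 10:15–10:45, 11:45–15:15, 17:15–19:30.
Maya free within 09:00–20:00: 10:45–17:45, 18:15–18:45.
Ines ∩ Maya: 11:45–15:15, 17:15–17:45, 18:15–18:45.
Windows ≥ 45 min: 11:45–15:15.
Earliest such window starts at 11:45.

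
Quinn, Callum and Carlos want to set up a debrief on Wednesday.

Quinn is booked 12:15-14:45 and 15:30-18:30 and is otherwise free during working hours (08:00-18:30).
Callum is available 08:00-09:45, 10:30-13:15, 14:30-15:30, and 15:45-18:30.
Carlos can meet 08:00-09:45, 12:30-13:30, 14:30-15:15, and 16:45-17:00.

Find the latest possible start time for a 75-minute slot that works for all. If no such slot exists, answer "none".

Quinn free within 08:00–18:30: 08:00–12:15, 14:45–15:30.
Quinn ∩ Callum: 08:00–09:45, 10:30–12:15, 14:45–15:30.
Quinn ∩ Callum ∩ Carlos: 08:00–09:45, 14:45–15:15.
Windows ≥ 75 min: 08:00–09:45.
Latest start in the last window 08:00–09:45 is 09:45 − 75 min = 08:30.

08:30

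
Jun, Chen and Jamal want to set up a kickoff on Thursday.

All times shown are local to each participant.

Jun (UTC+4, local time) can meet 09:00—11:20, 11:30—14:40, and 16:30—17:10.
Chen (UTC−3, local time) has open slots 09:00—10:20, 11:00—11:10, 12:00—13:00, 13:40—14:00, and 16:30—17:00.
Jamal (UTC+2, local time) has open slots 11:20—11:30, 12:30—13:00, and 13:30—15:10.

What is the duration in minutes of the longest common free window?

40 minutes

Jun → UTC: 05:00–07:20, 07:30–10:40, 12:30–13:10.
Chen → UTC: 12:00–13:20, 14:00–14:10, 15:00–16:00, 16:40–17:00, 19:30–20:00.
Jamal → UTC: 09:20–09:30, 10:30–11:00, 11:30–13:10.
Jun ∩ Chen: 12:30–13:10.
Jun ∩ Chen ∩ Jamal: 12:30–13:10.
Single common window of 40 minutes.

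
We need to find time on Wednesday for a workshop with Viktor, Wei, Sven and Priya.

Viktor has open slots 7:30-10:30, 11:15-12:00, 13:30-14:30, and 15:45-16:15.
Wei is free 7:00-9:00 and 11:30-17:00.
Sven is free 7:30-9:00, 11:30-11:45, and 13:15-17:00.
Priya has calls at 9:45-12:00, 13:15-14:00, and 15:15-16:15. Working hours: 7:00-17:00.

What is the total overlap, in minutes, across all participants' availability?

120 minutes

Priya free within 07:00–17:00: 07:00–09:45, 12:00–13:15, 14:00–15:15, 16:15–17:00.
Viktor ∩ Wei: 07:30–09:00, 11:30–12:00, 13:30–14:30, 15:45–16:15.
Viktor ∩ Wei ∩ Sven: 07:30–09:00, 11:30–11:45, 13:30–14:30, 15:45–16:15.
Viktor ∩ Wei ∩ Sven ∩ Priya: 07:30–09:00, 14:00–14:30.
Total common minutes: 90 + 30 = 120.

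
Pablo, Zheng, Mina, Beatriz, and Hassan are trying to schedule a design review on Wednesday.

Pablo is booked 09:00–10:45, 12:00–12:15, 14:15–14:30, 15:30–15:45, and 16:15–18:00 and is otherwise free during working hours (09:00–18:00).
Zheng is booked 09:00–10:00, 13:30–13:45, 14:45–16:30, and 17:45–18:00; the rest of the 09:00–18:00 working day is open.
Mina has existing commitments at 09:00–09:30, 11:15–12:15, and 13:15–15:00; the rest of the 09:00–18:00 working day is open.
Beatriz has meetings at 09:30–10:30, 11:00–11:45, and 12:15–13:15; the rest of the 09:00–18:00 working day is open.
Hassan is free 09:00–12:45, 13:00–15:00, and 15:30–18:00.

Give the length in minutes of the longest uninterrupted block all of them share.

Pablo free within 09:00–18:00: 10:45–12:00, 12:15–14:15, 14:30–15:30, 15:45–16:15.
Zheng free within 09:00–18:00: 10:00–13:30, 13:45–14:45, 16:30–17:45.
Mina free within 09:00–18:00: 09:30–11:15, 12:15–13:15, 15:00–18:00.
Beatriz free within 09:00–18:00: 09:00–09:30, 10:30–11:00, 11:45–12:15, 13:15–18:00.
Pablo ∩ Zheng: 10:45–12:00, 12:15–13:30, 13:45–14:15, 14:30–14:45.
Pablo ∩ Zheng ∩ Mina: 10:45–11:15, 12:15–13:15.
Pablo ∩ Zheng ∩ Mina ∩ Beatriz: 10:45–11:00.
Pablo ∩ Zheng ∩ Mina ∩ Beatriz ∩ Hassan: 10:45–11:00.
Single common window of 15 minutes.

15 minutes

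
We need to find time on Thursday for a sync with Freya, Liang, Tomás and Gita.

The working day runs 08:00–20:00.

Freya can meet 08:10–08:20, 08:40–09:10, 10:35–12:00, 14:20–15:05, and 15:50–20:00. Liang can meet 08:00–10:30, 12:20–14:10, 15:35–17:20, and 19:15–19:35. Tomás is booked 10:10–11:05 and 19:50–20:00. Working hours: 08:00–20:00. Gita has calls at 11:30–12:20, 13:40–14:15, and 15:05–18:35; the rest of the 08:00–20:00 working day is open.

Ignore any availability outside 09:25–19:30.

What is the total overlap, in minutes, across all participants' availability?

Tomás free within 08:00–20:00: 08:00–10:10, 11:05–19:50.
Gita free within 08:00–20:00: 08:00–11:30, 12:20–13:40, 14:15–15:05, 18:35–20:00.
Freya ∩ Liang: 08:10–08:20, 08:40–09:10, 15:50–17:20, 19:15–19:35.
Freya ∩ Liang ∩ Tomás: 08:10–08:20, 08:40–09:10, 15:50–17:20, 19:15–19:35.
Freya ∩ Liang ∩ Tomás ∩ Gita: 08:10–08:20, 08:40–09:10, 19:15–19:35.
Restricted to 09:25–19:30: 19:15–19:30.
Total common minutes: 15.

15 minutes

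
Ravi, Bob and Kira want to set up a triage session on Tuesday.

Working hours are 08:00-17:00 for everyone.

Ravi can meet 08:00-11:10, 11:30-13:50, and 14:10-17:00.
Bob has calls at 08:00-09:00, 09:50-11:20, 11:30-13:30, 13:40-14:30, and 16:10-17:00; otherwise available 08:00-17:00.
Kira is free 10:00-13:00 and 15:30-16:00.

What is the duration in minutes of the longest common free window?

30 minutes

Bob free within 08:00–17:00: 09:00–09:50, 11:20–11:30, 13:30–13:40, 14:30–16:10.
Ravi ∩ Bob: 09:00–09:50, 13:30–13:40, 14:30–16:10.
Ravi ∩ Bob ∩ Kira: 15:30–16:00.
Single common window of 30 minutes.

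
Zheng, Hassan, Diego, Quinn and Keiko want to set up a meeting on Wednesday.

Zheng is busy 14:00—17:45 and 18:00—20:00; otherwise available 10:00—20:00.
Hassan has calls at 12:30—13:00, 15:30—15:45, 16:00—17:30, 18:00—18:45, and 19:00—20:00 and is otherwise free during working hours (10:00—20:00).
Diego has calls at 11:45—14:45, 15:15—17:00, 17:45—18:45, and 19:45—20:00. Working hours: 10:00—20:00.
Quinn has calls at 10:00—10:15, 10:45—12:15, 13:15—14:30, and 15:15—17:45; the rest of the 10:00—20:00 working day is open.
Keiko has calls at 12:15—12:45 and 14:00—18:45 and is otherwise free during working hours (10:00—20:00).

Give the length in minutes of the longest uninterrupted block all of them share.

Zheng free within 10:00–20:00: 10:00–14:00, 17:45–18:00.
Hassan free within 10:00–20:00: 10:00–12:30, 13:00–15:30, 15:45–16:00, 17:30–18:00, 18:45–19:00.
Diego free within 10:00–20:00: 10:00–11:45, 14:45–15:15, 17:00–17:45, 18:45–19:45.
Quinn free within 10:00–20:00: 10:15–10:45, 12:15–13:15, 14:30–15:15, 17:45–20:00.
Keiko free within 10:00–20:00: 10:00–12:15, 12:45–14:00, 18:45–20:00.
Zheng ∩ Hassan: 10:00–12:30, 13:00–14:00, 17:45–18:00.
Zheng ∩ Hassan ∩ Diego: 10:00–11:45.
Zheng ∩ Hassan ∩ Diego ∩ Quinn: 10:15–10:45.
Zheng ∩ Hassan ∩ Diego ∩ Quinn ∩ Keiko: 10:15–10:45.
Single common window of 30 minutes.

30 minutes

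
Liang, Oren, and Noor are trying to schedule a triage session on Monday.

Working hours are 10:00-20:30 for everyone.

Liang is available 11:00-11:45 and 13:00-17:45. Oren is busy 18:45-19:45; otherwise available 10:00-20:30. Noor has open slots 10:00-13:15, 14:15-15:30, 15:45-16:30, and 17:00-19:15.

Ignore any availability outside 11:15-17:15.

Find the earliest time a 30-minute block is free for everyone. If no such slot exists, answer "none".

Oren free within 10:00–20:30: 10:00–18:45, 19:45–20:30.
Liang ∩ Oren: 11:00–11:45, 13:00–17:45.
Liang ∩ Oren ∩ Noor: 11:00–11:45, 13:00–13:15, 14:15–15:30, 15:45–16:30, 17:00–17:45.
Restricted to 11:15–17:15: 11:15–11:45, 13:00–13:15, 14:15–15:30, 15:45–16:30, 17:00–17:15.
Windows ≥ 30 min: 11:15–11:45, 14:15–15:30, 15:45–16:30.
Earliest such window starts at 11:15.

11:15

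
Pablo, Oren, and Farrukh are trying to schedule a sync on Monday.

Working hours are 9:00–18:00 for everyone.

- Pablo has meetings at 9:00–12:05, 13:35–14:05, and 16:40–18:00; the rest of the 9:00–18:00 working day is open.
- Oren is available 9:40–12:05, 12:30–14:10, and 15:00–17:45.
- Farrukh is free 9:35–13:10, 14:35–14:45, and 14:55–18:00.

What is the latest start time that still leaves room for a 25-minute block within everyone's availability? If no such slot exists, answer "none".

Pablo free within 09:00–18:00: 12:05–13:35, 14:05–16:40.
Pablo ∩ Oren: 12:30–13:35, 14:05–14:10, 15:00–16:40.
Pablo ∩ Oren ∩ Farrukh: 12:30–13:10, 15:00–16:40.
Windows ≥ 25 min: 12:30–13:10, 15:00–16:40.
Latest start in the last window 15:00–16:40 is 16:40 − 25 min = 16:15.

16:15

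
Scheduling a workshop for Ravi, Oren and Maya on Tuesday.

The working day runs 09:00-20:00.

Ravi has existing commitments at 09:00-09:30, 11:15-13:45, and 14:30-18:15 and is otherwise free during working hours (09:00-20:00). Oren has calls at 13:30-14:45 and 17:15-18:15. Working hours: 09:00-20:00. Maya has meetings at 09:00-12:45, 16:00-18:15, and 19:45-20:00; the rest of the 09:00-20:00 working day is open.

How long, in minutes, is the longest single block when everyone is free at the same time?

Ravi free within 09:00–20:00: 09:30–11:15, 13:45–14:30, 18:15–20:00.
Oren free within 09:00–20:00: 09:00–13:30, 14:45–17:15, 18:15–20:00.
Maya free within 09:00–20:00: 12:45–16:00, 18:15–19:45.
Ravi ∩ Oren: 09:30–11:15, 18:15–20:00.
Ravi ∩ Oren ∩ Maya: 18:15–19:45.
Single common window of 90 minutes.

90 minutes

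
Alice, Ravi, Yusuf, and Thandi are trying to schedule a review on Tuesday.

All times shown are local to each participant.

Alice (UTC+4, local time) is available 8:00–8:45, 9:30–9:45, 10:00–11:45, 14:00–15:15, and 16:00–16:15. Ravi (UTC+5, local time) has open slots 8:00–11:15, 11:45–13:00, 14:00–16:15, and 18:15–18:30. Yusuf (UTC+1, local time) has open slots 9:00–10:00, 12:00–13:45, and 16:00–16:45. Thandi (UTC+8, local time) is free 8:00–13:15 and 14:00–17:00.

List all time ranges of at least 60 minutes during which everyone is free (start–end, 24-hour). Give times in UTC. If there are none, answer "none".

Alice → UTC: 04:00–04:45, 05:30–05:45, 06:00–07:45, 10:00–11:15, 12:00–12:15.
Ravi → UTC: 03:00–06:15, 06:45–08:00, 09:00–11:15, 13:15–13:30.
Yusuf → UTC: 08:00–09:00, 11:00–12:45, 15:00–15:45.
Thandi → UTC: 00:00–05:15, 06:00–09:00.
Alice ∩ Ravi: 04:00–04:45, 05:30–05:45, 06:00–06:15, 06:45–07:45, 10:00–11:15.
Alice ∩ Ravi ∩ Yusuf: 11:00–11:15.
Alice ∩ Ravi ∩ Yusuf ∩ Thandi: (none).
Windows ≥ 60 min: (none).

none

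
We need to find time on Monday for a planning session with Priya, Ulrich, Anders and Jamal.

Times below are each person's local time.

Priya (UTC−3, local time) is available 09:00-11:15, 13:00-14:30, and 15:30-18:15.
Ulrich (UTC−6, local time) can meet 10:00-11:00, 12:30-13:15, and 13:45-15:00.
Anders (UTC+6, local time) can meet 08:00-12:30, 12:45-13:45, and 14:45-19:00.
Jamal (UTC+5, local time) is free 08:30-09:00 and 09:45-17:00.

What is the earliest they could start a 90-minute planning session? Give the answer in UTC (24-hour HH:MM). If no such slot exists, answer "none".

none

Priya → UTC: 12:00–14:15, 16:00–17:30, 18:30–21:15.
Ulrich → UTC: 16:00–17:00, 18:30–19:15, 19:45–21:00.
Anders → UTC: 02:00–06:30, 06:45–07:45, 08:45–13:00.
Jamal → UTC: 03:30–04:00, 04:45–12:00.
Priya ∩ Ulrich: 16:00–17:00, 18:30–19:15, 19:45–21:00.
Priya ∩ Ulrich ∩ Anders: (none).
Priya ∩ Ulrich ∩ Anders ∩ Jamal: (none).
Windows ≥ 90 min: (none).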